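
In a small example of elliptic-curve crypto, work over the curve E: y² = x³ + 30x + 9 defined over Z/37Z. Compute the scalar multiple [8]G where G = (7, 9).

Double-and-add on 8 = (1000)₂. Start with G = (7, 9) for the leading 1-bit.
double: tangent at (7, 9): λ = (3·7² + 30)/(2·9) ≡ 29/18. 18⁻¹ ≡ 35 (mod 37), so λ ≡ 29·35 ≡ 16.
  x = λ² - 7 - 7 = 256 - 14 ≡ 20; y = λ·(7 - 20) - 9 ≡ 5. → (20, 5)
double: tangent at (20, 5): λ = (3·20² + 30)/(2·5) ≡ 9/10. 10⁻¹ ≡ 26 (mod 37), so λ ≡ 9·26 ≡ 12.
  x = λ² - 20 - 20 = 144 - 40 ≡ 30; y = λ·(20 - 30) - 5 ≡ 23. → (30, 23)
double: tangent at (30, 23): λ = (3·30² + 30)/(2·23) ≡ 29/9. 9⁻¹ ≡ 33 (mod 37), so λ ≡ 29·33 ≡ 32.
  x = λ² - 30 - 30 = 1024 - 60 ≡ 2; y = λ·(30 - 2) - 23 ≡ 22. → (2, 22)

(2, 22)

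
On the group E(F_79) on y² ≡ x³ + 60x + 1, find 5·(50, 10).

(22, 35)

Write P = (50, 10).
Double-and-add on 5 = (101)₂. Start with P = (50, 10) for the leading 1-bit.
double: tangent at (50, 10): λ = (3·50² + 60)/(2·10) ≡ 55/20. 20⁻¹ ≡ 4 (mod 79) since 20·4 = 80 ≡ 1, so λ ≡ 55·4 ≡ 62.
  x = λ² - 50 - 50 = 3844 - 100 ≡ 31; y = λ·(50 - 31) - 10 ≡ 62. → (31, 62)
double: tangent at (31, 62): λ = (3·31² + 60)/(2·62) ≡ 20/45. 45⁻¹ ≡ 72 (mod 79) since 45·72 = 3240 ≡ 1, so λ ≡ 20·72 ≡ 18.
  x = λ² - 31 - 31 = 324 - 62 ≡ 25; y = λ·(31 - 25) - 62 ≡ 46. → (25, 46)
add P: (25, 46) + (50, 10). λ = (10 - 46)/(50 - 25) ≡ 43/25 mod 79. 25⁻¹ ≡ 19 (mod 79), so λ ≡ 27.
  x = λ² - 25 - 50 = 729 - 75 ≡ 22; y = λ·(25 - 22) - 46 ≡ 35. → (22, 35)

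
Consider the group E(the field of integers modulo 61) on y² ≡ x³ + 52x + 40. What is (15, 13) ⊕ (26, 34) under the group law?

(6, 43)

(15, 13) + (26, 34). λ = (34 - 13)/(26 - 15) ≡ 21/11 mod 61. 11⁻¹ ≡ 50 (mod 61), so λ ≡ 13.
  x = λ² - 15 - 26 = 169 - 41 ≡ 6; y = λ·(15 - 6) - 13 ≡ 43. → (6, 43)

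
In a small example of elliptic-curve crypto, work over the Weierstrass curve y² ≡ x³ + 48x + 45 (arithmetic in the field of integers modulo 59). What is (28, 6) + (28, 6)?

(1, 25)

tangent at (28, 6): λ = (3·28² + 48)/(2·6) ≡ 40/12. 12⁻¹ ≡ 5 (mod 59), so λ ≡ 40·5 ≡ 23.
  x = λ² - 28 - 28 = 529 - 56 ≡ 1; y = λ·(28 - 1) - 6 ≡ 25. → (1, 25)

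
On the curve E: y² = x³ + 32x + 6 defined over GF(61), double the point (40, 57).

tangent at (40, 57): λ = (3·40² + 32)/(2·57) ≡ 13/53. 53⁻¹ ≡ 38 (mod 61) since 53·38 = 2014 ≡ 1, so λ ≡ 13·38 ≡ 6.
  x = λ² - 40 - 40 = 36 - 80 ≡ 17; y = λ·(40 - 17) - 57 ≡ 20. → (17, 20)

(17, 20)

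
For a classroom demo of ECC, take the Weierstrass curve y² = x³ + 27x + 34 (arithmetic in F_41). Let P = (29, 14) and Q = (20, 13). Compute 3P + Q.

First 3P:
Repeated addition: build up to 3P.
2P: tangent at (29, 14): λ = (3·29² + 27)/(2·14) ≡ 8/28. 28⁻¹ ≡ 22 (mod 41), so λ ≡ 8·22 ≡ 12.
  x = λ² - 29 - 29 = 144 - 58 ≡ 4; y = λ·(29 - 4) - 14 ≡ 40. → (4, 40)
3P: (4, 40) + (29, 14). λ = (14 - 40)/(29 - 4) ≡ 15/25 mod 41. 25⁻¹ ≡ 23 (mod 41), so λ ≡ 17.
  x = λ² - 4 - 29 = 289 - 33 ≡ 10; y = λ·(4 - 10) - 40 ≡ 22. → (10, 22)
3P = (10, 22).
Finally 3P + Q:
(10, 22) + (20, 13). λ = (13 - 22)/(20 - 10) ≡ 32/10 mod 41. 10⁻¹ ≡ 37 (mod 41), so λ ≡ 36.
  x = λ² - 10 - 20 = 1296 - 30 ≡ 36; y = λ·(10 - 36) - 22 ≡ 26. → (36, 26)

(36, 26)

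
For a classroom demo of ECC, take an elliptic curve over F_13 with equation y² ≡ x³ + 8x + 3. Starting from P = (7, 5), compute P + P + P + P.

(5, 8)

Repeated addition: build up to 4P.
2P: tangent at (7, 5): λ = (3·7² + 8)/(2·5) ≡ 12/10. 10⁻¹ ≡ 4 (mod 13) since 10·4 = 40 ≡ 1, so λ ≡ 12·4 ≡ 9.
  x = λ² - 7 - 7 = 81 - 14 ≡ 2; y = λ·(7 - 2) - 5 ≡ 1. → (2, 1)
3P: (2, 1) + (7, 5). λ = (5 - 1)/(7 - 2) ≡ 4/5 mod 13. 5⁻¹ ≡ 8 (mod 13), so λ ≡ 6.
  x = λ² - 2 - 7 = 36 - 9 ≡ 1; y = λ·(2 - 1) - 1 ≡ 5. → (1, 5)
4P: (1, 5) + (7, 5). λ = (5 - 5)/(7 - 1) ≡ 0/6 mod 13. 6⁻¹ ≡ 11 (mod 13) since 6·11 = 66 ≡ 1, so λ ≡ 0.
  x = λ² - 1 - 7 = 0 - 8 ≡ 5; y = λ·(1 - 5) - 5 ≡ 8. → (5, 8)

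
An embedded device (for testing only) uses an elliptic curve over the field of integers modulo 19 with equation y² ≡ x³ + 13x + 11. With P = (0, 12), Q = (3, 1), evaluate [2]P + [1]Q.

First 2P:
Repeated addition: build up to 2P.
2P: tangent at (0, 12): λ = (3·0² + 13)/(2·12) ≡ 13/5. 5⁻¹ ≡ 4 (mod 19) since 5·4 = 20 ≡ 1, so λ ≡ 13·4 ≡ 14.
  x = λ² - 0 - 0 = 196 - 0 ≡ 6; y = λ·(0 - 6) - 12 ≡ 18. → (6, 18)
2P = (6, 18).
Finally 2P + Q:
(6, 18) + (3, 1). λ = (1 - 18)/(3 - 6) ≡ 2/16 mod 19. 16⁻¹ ≡ 6 (mod 19), so λ ≡ 12.
  x = λ² - 6 - 3 = 144 - 9 ≡ 2; y = λ·(6 - 2) - 18 ≡ 11. → (2, 11)

(2, 11)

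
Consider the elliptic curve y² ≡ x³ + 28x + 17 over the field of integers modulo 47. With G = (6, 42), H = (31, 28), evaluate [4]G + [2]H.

First 4G:
Double-and-add on 4 = (100)₂. Start with G = (6, 42) for the leading 1-bit.
double: tangent at (6, 42): λ = (3·6² + 28)/(2·42) ≡ 42/37. 37⁻¹ ≡ 14 (mod 47) since 37·14 = 518 ≡ 1, so λ ≡ 42·14 ≡ 24.
  x = λ² - 6 - 6 = 576 - 12 ≡ 0; y = λ·(6 - 0) - 42 ≡ 8. → (0, 8)
double: tangent at (0, 8): λ = (3·0² + 28)/(2·8) ≡ 28/16. 16⁻¹ ≡ 3 (mod 47), so λ ≡ 28·3 ≡ 37.
  x = λ² - 0 - 0 = 1369 - 0 ≡ 6; y = λ·(0 - 6) - 8 ≡ 5. → (6, 5)
4G = (6, 5).
Next 2H:
Repeated addition: build up to 2H.
2H: tangent at (31, 28): λ = (3·31² + 28)/(2·28) ≡ 44/9. 9⁻¹ ≡ 21 (mod 47), so λ ≡ 44·21 ≡ 31.
  x = λ² - 31 - 31 = 961 - 62 ≡ 6; y = λ·(31 - 6) - 28 ≡ 42. → (6, 42)
2H = (6, 42).
Finally 4G + 2H:
(6, 5) + (6, 42): same x and y₁ ≡ -y₂, so the sum is O.

O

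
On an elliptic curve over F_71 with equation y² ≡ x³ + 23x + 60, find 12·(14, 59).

Write G = (14, 59).
Repeated addition: build up to 12G.
2G: tangent at (14, 59): λ = (3·14² + 23)/(2·59) ≡ 43/47. 47⁻¹ ≡ 68 (mod 71) since 47·68 = 3196 ≡ 1, so λ ≡ 43·68 ≡ 13.
  x = λ² - 14 - 14 = 169 - 28 ≡ 70; y = λ·(14 - 70) - 59 ≡ 65. → (70, 65)
3G: (70, 65) + (14, 59). λ = (59 - 65)/(14 - 70) ≡ 65/15 mod 71. 15⁻¹ ≡ 19 (mod 71), so λ ≡ 28.
  x = λ² - 70 - 14 = 784 - 84 ≡ 61; y = λ·(70 - 61) - 65 ≡ 45. → (61, 45)
4G: (61, 45) + (14, 59). λ = (59 - 45)/(14 - 61) ≡ 14/24 mod 71. 24⁻¹ ≡ 3 (mod 71) since 24·3 = 72 ≡ 1, so λ ≡ 42.
  x = λ² - 61 - 14 = 1764 - 75 ≡ 56; y = λ·(61 - 56) - 45 ≡ 23. → (56, 23)
5G: (56, 23) + (14, 59). λ = (59 - 23)/(14 - 56) ≡ 36/29 mod 71. 29⁻¹ ≡ 49 (mod 71), so λ ≡ 60.
  x = λ² - 56 - 14 = 3600 - 70 ≡ 51; y = λ·(56 - 51) - 23 ≡ 64. → (51, 64)
6G: (51, 64) + (14, 59). λ = (59 - 64)/(14 - 51) ≡ 66/34 mod 71. 34⁻¹ ≡ 23 (mod 71), so λ ≡ 27.
  x = λ² - 51 - 14 = 729 - 65 ≡ 25; y = λ·(51 - 25) - 64 ≡ 70. → (25, 70)
7G: (25, 70) + (14, 59). λ = (59 - 70)/(14 - 25) ≡ 60/60 mod 71. 60⁻¹ ≡ 58 (mod 71) since 60·58 = 3480 ≡ 1, so λ ≡ 1.
  x = λ² - 25 - 14 = 1 - 39 ≡ 33; y = λ·(25 - 33) - 70 ≡ 64. → (33, 64)
8G: (33, 64) + (14, 59). λ = (59 - 64)/(14 - 33) ≡ 66/52 mod 71. 52⁻¹ ≡ 56 (mod 71), so λ ≡ 4.
  x = λ² - 33 - 14 = 16 - 47 ≡ 40; y = λ·(33 - 40) - 64 ≡ 50. → (40, 50)
9G: (40, 50) + (14, 59). λ = (59 - 50)/(14 - 40) ≡ 9/45 mod 71. 45⁻¹ ≡ 30 (mod 71), so λ ≡ 57.
  x = λ² - 40 - 14 = 3249 - 54 ≡ 0; y = λ·(40 - 0) - 50 ≡ 29. → (0, 29)
10G: (0, 29) + (14, 59). λ = (59 - 29)/(14 - 0) ≡ 30/14 mod 71. 14⁻¹ ≡ 66 (mod 71), so λ ≡ 63.
  x = λ² - 0 - 14 = 3969 - 14 ≡ 50; y = λ·(0 - 50) - 29 ≡ 16. → (50, 16)
11G: (50, 16) + (14, 59). λ = (59 - 16)/(14 - 50) ≡ 43/35 mod 71. 35⁻¹ ≡ 69 (mod 71), so λ ≡ 56.
  x = λ² - 50 - 14 = 3136 - 64 ≡ 19; y = λ·(50 - 19) - 16 ≡ 16. → (19, 16)
12G: (19, 16) + (14, 59). λ = (59 - 16)/(14 - 19) ≡ 43/66 mod 71. 66⁻¹ ≡ 14 (mod 71) since 66·14 = 924 ≡ 1, so λ ≡ 34.
  x = λ² - 19 - 14 = 1156 - 33 ≡ 58; y = λ·(19 - 58) - 16 ≡ 7. → (58, 7)

(58, 7)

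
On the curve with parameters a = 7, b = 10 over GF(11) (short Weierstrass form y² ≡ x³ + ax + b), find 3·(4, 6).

(5, 4)

Write G = (4, 6).
Repeated addition: build up to 3G.
2G: tangent at (4, 6): λ = (3·4² + 7)/(2·6) ≡ 0/1. 1⁻¹ ≡ 1 (mod 11), so λ ≡ 0·1 ≡ 0.
  x = λ² - 4 - 4 = 0 - 8 ≡ 3; y = λ·(4 - 3) - 6 ≡ 5. → (3, 5)
3G: (3, 5) + (4, 6). λ = (6 - 5)/(4 - 3) ≡ 1/1 mod 11. 1⁻¹ ≡ 1 (mod 11) since 1·1 = 1 ≡ 1, so λ ≡ 1.
  x = λ² - 3 - 4 = 1 - 7 ≡ 5; y = λ·(3 - 5) - 5 ≡ 4. → (5, 4)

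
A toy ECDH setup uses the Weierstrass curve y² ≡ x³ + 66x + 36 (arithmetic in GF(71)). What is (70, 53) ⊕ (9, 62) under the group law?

(70, 53) + (9, 62). λ = (62 - 53)/(9 - 70) ≡ 9/10 mod 71. 10⁻¹ ≡ 64 (mod 71), so λ ≡ 8.
  x = λ² - 70 - 9 = 64 - 79 ≡ 56; y = λ·(70 - 56) - 53 ≡ 59. → (56, 59)

(56, 59)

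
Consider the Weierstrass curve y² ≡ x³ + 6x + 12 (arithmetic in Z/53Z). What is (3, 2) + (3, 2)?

(19, 25)

tangent at (3, 2): λ = (3·3² + 6)/(2·2) ≡ 33/4. 4⁻¹ ≡ 40 (mod 53) since 4·40 = 160 ≡ 1, so λ ≡ 33·40 ≡ 48.
  x = λ² - 3 - 3 = 2304 - 6 ≡ 19; y = λ·(3 - 19) - 2 ≡ 25. → (19, 25)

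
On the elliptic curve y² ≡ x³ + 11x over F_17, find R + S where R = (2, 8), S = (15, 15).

(2, 8) + (15, 15). λ = (15 - 8)/(15 - 2) ≡ 7/13 mod 17. 13⁻¹ ≡ 4 (mod 17), so λ ≡ 11.
  x = λ² - 2 - 15 = 121 - 17 ≡ 2; y = λ·(2 - 2) - 8 ≡ 9. → (2, 9)

(2, 9)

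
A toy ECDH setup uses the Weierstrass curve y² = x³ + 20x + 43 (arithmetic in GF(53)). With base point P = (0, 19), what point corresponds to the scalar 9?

Repeated addition: build up to 9P.
2P: tangent at (0, 19): λ = (3·0² + 20)/(2·19) ≡ 20/38. 38⁻¹ ≡ 7 (mod 53), so λ ≡ 20·7 ≡ 34.
  x = λ² - 0 - 0 = 1156 - 0 ≡ 43; y = λ·(0 - 43) - 19 ≡ 3. → (43, 3)
3P: (43, 3) + (0, 19). λ = (19 - 3)/(0 - 43) ≡ 16/10 mod 53. 10⁻¹ ≡ 16 (mod 53), so λ ≡ 44.
  x = λ² - 43 - 0 = 1936 - 43 ≡ 38; y = λ·(43 - 38) - 3 ≡ 5. → (38, 5)
4P: (38, 5) + (0, 19). λ = (19 - 5)/(0 - 38) ≡ 14/15 mod 53. 15⁻¹ ≡ 46 (mod 53), so λ ≡ 8.
  x = λ² - 38 - 0 = 64 - 38 ≡ 26; y = λ·(38 - 26) - 5 ≡ 38. → (26, 38)
5P: (26, 38) + (0, 19). λ = (19 - 38)/(0 - 26) ≡ 34/27 mod 53. 27⁻¹ ≡ 2 (mod 53) since 27·2 = 54 ≡ 1, so λ ≡ 15.
  x = λ² - 26 - 0 = 225 - 26 ≡ 40; y = λ·(26 - 40) - 38 ≡ 17. → (40, 17)
6P: (40, 17) + (0, 19). λ = (19 - 17)/(0 - 40) ≡ 2/13 mod 53. 13⁻¹ ≡ 49 (mod 53), so λ ≡ 45.
  x = λ² - 40 - 0 = 2025 - 40 ≡ 24; y = λ·(40 - 24) - 17 ≡ 14. → (24, 14)
7P: (24, 14) + (0, 19). λ = (19 - 14)/(0 - 24) ≡ 5/29 mod 53. 29⁻¹ ≡ 11 (mod 53), so λ ≡ 2.
  x = λ² - 24 - 0 = 4 - 24 ≡ 33; y = λ·(24 - 33) - 14 ≡ 21. → (33, 21)
8P: (33, 21) + (0, 19). λ = (19 - 21)/(0 - 33) ≡ 51/20 mod 53. 20⁻¹ ≡ 8 (mod 53), so λ ≡ 37.
  x = λ² - 33 - 0 = 1369 - 33 ≡ 11; y = λ·(33 - 11) - 21 ≡ 51. → (11, 51)
9P: (11, 51) + (0, 19). λ = (19 - 51)/(0 - 11) ≡ 21/42 mod 53. 42⁻¹ ≡ 24 (mod 53) since 42·24 = 1008 ≡ 1, so λ ≡ 27.
  x = λ² - 11 - 0 = 729 - 11 ≡ 29; y = λ·(11 - 29) - 51 ≡ 46. → (29, 46)

(29, 46)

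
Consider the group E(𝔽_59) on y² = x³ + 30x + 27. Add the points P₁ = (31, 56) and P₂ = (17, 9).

(31, 56) + (17, 9). λ = (9 - 56)/(17 - 31) ≡ 12/45 mod 59. 45⁻¹ ≡ 21 (mod 59), so λ ≡ 16.
  x = λ² - 31 - 17 = 256 - 48 ≡ 31; y = λ·(31 - 31) - 56 ≡ 3. → (31, 3)

(31, 3)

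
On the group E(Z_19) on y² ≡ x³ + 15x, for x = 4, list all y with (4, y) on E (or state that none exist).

none

x³ + 15x + 0 = 124 ≡ 10 (mod 19).
10 is a non-residue mod 19; no y exists.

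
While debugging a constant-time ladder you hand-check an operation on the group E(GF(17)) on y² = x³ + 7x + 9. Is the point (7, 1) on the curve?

y² = 1² ≡ 1; x³ + 7x + 9 = 401 ≡ 10 (mod 17). 1 ≠ 10.

no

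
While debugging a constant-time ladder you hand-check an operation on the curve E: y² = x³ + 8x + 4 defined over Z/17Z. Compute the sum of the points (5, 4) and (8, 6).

(5, 4) + (8, 6). λ = (6 - 4)/(8 - 5) ≡ 2/3 mod 17. 3⁻¹ ≡ 6 (mod 17), so λ ≡ 12.
  x = λ² - 5 - 8 = 144 - 13 ≡ 12; y = λ·(5 - 12) - 4 ≡ 14. → (12, 14)

(12, 14)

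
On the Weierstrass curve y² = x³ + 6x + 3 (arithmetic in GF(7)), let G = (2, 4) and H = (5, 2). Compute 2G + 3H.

First 2G:
Repeated addition: build up to 2G.
2G: tangent at (2, 4): λ = (3·2² + 6)/(2·4) ≡ 4/1. 1⁻¹ ≡ 1 (mod 7), so λ ≡ 4·1 ≡ 4.
  x = λ² - 2 - 2 = 16 - 4 ≡ 5; y = λ·(2 - 5) - 4 ≡ 5. → (5, 5)
2G = (5, 5).
Next 3H:
Repeated addition: build up to 3H.
2H: tangent at (5, 2): λ = (3·5² + 6)/(2·2) ≡ 4/4. 4⁻¹ ≡ 2 (mod 7), so λ ≡ 4·2 ≡ 1.
  x = λ² - 5 - 5 = 1 - 10 ≡ 5; y = λ·(5 - 5) - 2 ≡ 5. → (5, 5)
3H: (5, 5) + (5, 2): same x and y₁ ≡ -y₂, so the sum is 𝒪.
3H = 𝒪.
Finally 2G + 3H:
(5, 5) + 𝒪 = (5, 5) (identity).

(5, 5)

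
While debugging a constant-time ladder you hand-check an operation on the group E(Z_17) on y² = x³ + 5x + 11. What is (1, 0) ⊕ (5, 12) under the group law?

(1, 0) + (5, 12). λ = (12 - 0)/(5 - 1) ≡ 12/4 mod 17. 4⁻¹ ≡ 13 (mod 17) since 4·13 = 52 ≡ 1, so λ ≡ 3.
  x = λ² - 1 - 5 = 9 - 6 ≡ 3; y = λ·(1 - 3) - 0 ≡ 11. → (3, 11)

(3, 11)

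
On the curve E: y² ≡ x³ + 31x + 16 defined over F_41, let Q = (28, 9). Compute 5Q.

(0, 37)

Double-and-add on 5 = (101)₂. Start with Q = (28, 9) for the leading 1-bit.
double: tangent at (28, 9): λ = (3·28² + 31)/(2·9) ≡ 5/18. 18⁻¹ ≡ 16 (mod 41), so λ ≡ 5·16 ≡ 39.
  x = λ² - 28 - 28 = 1521 - 56 ≡ 30; y = λ·(28 - 30) - 9 ≡ 36. → (30, 36)
double: tangent at (30, 36): λ = (3·30² + 31)/(2·36) ≡ 25/31. 31⁻¹ ≡ 4 (mod 41) since 31·4 = 124 ≡ 1, so λ ≡ 25·4 ≡ 18.
  x = λ² - 30 - 30 = 324 - 60 ≡ 18; y = λ·(30 - 18) - 36 ≡ 16. → (18, 16)
add Q: (18, 16) + (28, 9). λ = (9 - 16)/(28 - 18) ≡ 34/10 mod 41. 10⁻¹ ≡ 37 (mod 41), so λ ≡ 28.
  x = λ² - 18 - 28 = 784 - 46 ≡ 0; y = λ·(18 - 0) - 16 ≡ 37. → (0, 37)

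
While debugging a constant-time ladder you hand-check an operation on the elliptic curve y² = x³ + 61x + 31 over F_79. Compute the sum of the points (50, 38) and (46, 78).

(4, 55)

(50, 38) + (46, 78). λ = (78 - 38)/(46 - 50) ≡ 40/75 mod 79. 75⁻¹ ≡ 59 (mod 79), so λ ≡ 69.
  x = λ² - 50 - 46 = 4761 - 96 ≡ 4; y = λ·(50 - 4) - 38 ≡ 55. → (4, 55)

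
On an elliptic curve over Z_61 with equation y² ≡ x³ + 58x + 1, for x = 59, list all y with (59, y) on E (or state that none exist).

x³ + 58x + 1 = 208802 ≡ 60 (mod 61).
Square roots of 60 mod 61: 11 and 50 (since 11² = 121 ≡ 60).

11, 50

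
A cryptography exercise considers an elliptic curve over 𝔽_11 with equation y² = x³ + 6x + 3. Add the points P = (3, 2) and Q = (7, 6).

(3, 2) + (7, 6). λ = (6 - 2)/(7 - 3) ≡ 4/4 mod 11. 4⁻¹ ≡ 3 (mod 11) since 4·3 = 12 ≡ 1, so λ ≡ 1.
  x = λ² - 3 - 7 = 1 - 10 ≡ 2; y = λ·(3 - 2) - 2 ≡ 10. → (2, 10)

(2, 10)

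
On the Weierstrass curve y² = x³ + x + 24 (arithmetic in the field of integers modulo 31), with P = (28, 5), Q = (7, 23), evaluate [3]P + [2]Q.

(23, 0)

First 3P:
Repeated addition: build up to 3P.
2P: tangent at (28, 5): λ = (3·28² + 1)/(2·5) ≡ 28/10. 10⁻¹ ≡ 28 (mod 31), so λ ≡ 28·28 ≡ 9.
  x = λ² - 28 - 28 = 81 - 56 ≡ 25; y = λ·(28 - 25) - 5 ≡ 22. → (25, 22)
3P: (25, 22) + (28, 5). λ = (5 - 22)/(28 - 25) ≡ 14/3 mod 31. 3⁻¹ ≡ 21 (mod 31), so λ ≡ 15.
  x = λ² - 25 - 28 = 225 - 53 ≡ 17; y = λ·(25 - 17) - 22 ≡ 5. → (17, 5)
3P = (17, 5).
Next 2Q:
Repeated addition: build up to 2Q.
2Q: tangent at (7, 23): λ = (3·7² + 1)/(2·23) ≡ 24/15. 15⁻¹ ≡ 29 (mod 31), so λ ≡ 24·29 ≡ 14.
  x = λ² - 7 - 7 = 196 - 14 ≡ 27; y = λ·(7 - 27) - 23 ≡ 7. → (27, 7)
2Q = (27, 7).
Finally 3P + 2Q:
(17, 5) + (27, 7). λ = (7 - 5)/(27 - 17) ≡ 2/10 mod 31. 10⁻¹ ≡ 28 (mod 31), so λ ≡ 25.
  x = λ² - 17 - 27 = 625 - 44 ≡ 23; y = λ·(17 - 23) - 5 ≡ 0. → (23, 0)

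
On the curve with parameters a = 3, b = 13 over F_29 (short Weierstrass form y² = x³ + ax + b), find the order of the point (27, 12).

2P: tangent at (27, 12): λ = (3·27² + 3)/(2·12) ≡ 15/24. 24⁻¹ ≡ 23 (mod 29) since 24·23 = 552 ≡ 1, so λ ≡ 15·23 ≡ 26.
  x = λ² - 27 - 27 = 676 - 54 ≡ 13; y = λ·(27 - 13) - 12 ≡ 4. → (13, 4)
3P: (13, 4) + (27, 12). λ = (12 - 4)/(27 - 13) ≡ 8/14 mod 29. 14⁻¹ ≡ 27 (mod 29) since 14·27 = 378 ≡ 1, so λ ≡ 13.
  x = λ² - 13 - 27 = 169 - 40 ≡ 13; y = λ·(13 - 13) - 4 ≡ 25. → (13, 25)
4P: (13, 25) + (27, 12). λ = (12 - 25)/(27 - 13) ≡ 16/14 mod 29. 14⁻¹ ≡ 27 (mod 29), so λ ≡ 26.
  x = λ² - 13 - 27 = 676 - 40 ≡ 27; y = λ·(13 - 27) - 25 ≡ 17. → (27, 17)
5P: (27, 17) + (27, 12): same x and y₁ ≡ -y₂, so the sum is O.
5P = O, so the order is 5.

5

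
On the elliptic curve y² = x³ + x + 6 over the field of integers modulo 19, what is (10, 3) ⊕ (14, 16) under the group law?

(10, 3) + (14, 16). λ = (16 - 3)/(14 - 10) ≡ 13/4 mod 19. 4⁻¹ ≡ 5 (mod 19), so λ ≡ 8.
  x = λ² - 10 - 14 = 64 - 24 ≡ 2; y = λ·(10 - 2) - 3 ≡ 4. → (2, 4)

(2, 4)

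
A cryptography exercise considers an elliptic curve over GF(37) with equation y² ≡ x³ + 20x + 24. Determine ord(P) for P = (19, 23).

2P: tangent at (19, 23): λ = (3·19² + 20)/(2·23) ≡ 30/9. 9⁻¹ ≡ 33 (mod 37) since 9·33 = 297 ≡ 1, so λ ≡ 30·33 ≡ 28.
  x = λ² - 19 - 19 = 784 - 38 ≡ 6; y = λ·(19 - 6) - 23 ≡ 8. → (6, 8)
3P: (6, 8) + (19, 23). λ = (23 - 8)/(19 - 6) ≡ 15/13 mod 37. 13⁻¹ ≡ 20 (mod 37), so λ ≡ 4.
  x = λ² - 6 - 19 = 16 - 25 ≡ 28; y = λ·(6 - 28) - 8 ≡ 15. → (28, 15)
4P: (28, 15) + (19, 23). λ = (23 - 15)/(19 - 28) ≡ 8/28 mod 37. 28⁻¹ ≡ 4 (mod 37), so λ ≡ 32.
  x = λ² - 28 - 19 = 1024 - 47 ≡ 15; y = λ·(28 - 15) - 15 ≡ 31. → (15, 31)
5P: (15, 31) + (19, 23). λ = (23 - 31)/(19 - 15) ≡ 29/4 mod 37. 4⁻¹ ≡ 28 (mod 37) since 4·28 = 112 ≡ 1, so λ ≡ 35.
  x = λ² - 15 - 19 = 1225 - 34 ≡ 7; y = λ·(15 - 7) - 31 ≡ 27. → (7, 27)
6P: (7, 27) + (19, 23). λ = (23 - 27)/(19 - 7) ≡ 33/12 mod 37. 12⁻¹ ≡ 34 (mod 37) since 12·34 = 408 ≡ 1, so λ ≡ 12.
  x = λ² - 7 - 19 = 144 - 26 ≡ 7; y = λ·(7 - 7) - 27 ≡ 10. → (7, 10)
7P: (7, 10) + (19, 23). λ = (23 - 10)/(19 - 7) ≡ 13/12 mod 37. 12⁻¹ ≡ 34 (mod 37), so λ ≡ 35.
  x = λ² - 7 - 19 = 1225 - 26 ≡ 15; y = λ·(7 - 15) - 10 ≡ 6. → (15, 6)
8P: (15, 6) + (19, 23). λ = (23 - 6)/(19 - 15) ≡ 17/4 mod 37. 4⁻¹ ≡ 28 (mod 37), so λ ≡ 32.
  x = λ² - 15 - 19 = 1024 - 34 ≡ 28; y = λ·(15 - 28) - 6 ≡ 22. → (28, 22)
9P: (28, 22) + (19, 23). λ = (23 - 22)/(19 - 28) ≡ 1/28 mod 37. 28⁻¹ ≡ 4 (mod 37), so λ ≡ 4.
  x = λ² - 28 - 19 = 16 - 47 ≡ 6; y = λ·(28 - 6) - 22 ≡ 29. → (6, 29)
10P: (6, 29) + (19, 23). λ = (23 - 29)/(19 - 6) ≡ 31/13 mod 37. 13⁻¹ ≡ 20 (mod 37), so λ ≡ 28.
  x = λ² - 6 - 19 = 784 - 25 ≡ 19; y = λ·(6 - 19) - 29 ≡ 14. → (19, 14)
11P: (19, 14) + (19, 23): same x and y₁ ≡ -y₂, so the sum is ∞.
11P = ∞, so the order is 11.

11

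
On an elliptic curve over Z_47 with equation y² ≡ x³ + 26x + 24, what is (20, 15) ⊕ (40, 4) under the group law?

(41, 13)

(20, 15) + (40, 4). λ = (4 - 15)/(40 - 20) ≡ 36/20 mod 47. 20⁻¹ ≡ 40 (mod 47), so λ ≡ 30.
  x = λ² - 20 - 40 = 900 - 60 ≡ 41; y = λ·(20 - 41) - 15 ≡ 13. → (41, 13)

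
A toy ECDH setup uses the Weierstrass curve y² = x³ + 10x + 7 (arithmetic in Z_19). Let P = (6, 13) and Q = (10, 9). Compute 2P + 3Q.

(13, 15)

First 2P:
Repeated addition: build up to 2P.
2P: tangent at (6, 13): λ = (3·6² + 10)/(2·13) ≡ 4/7. 7⁻¹ ≡ 11 (mod 19), so λ ≡ 4·11 ≡ 6.
  x = λ² - 6 - 6 = 36 - 12 ≡ 5; y = λ·(6 - 5) - 13 ≡ 12. → (5, 12)
2P = (5, 12).
Next 3Q:
Repeated addition: build up to 3Q.
2Q: tangent at (10, 9): λ = (3·10² + 10)/(2·9) ≡ 6/18. 18⁻¹ ≡ 18 (mod 19), so λ ≡ 6·18 ≡ 13.
  x = λ² - 10 - 10 = 169 - 20 ≡ 16; y = λ·(10 - 16) - 9 ≡ 8. → (16, 8)
3Q: (16, 8) + (10, 9). λ = (9 - 8)/(10 - 16) ≡ 1/13 mod 19. 13⁻¹ ≡ 3 (mod 19) since 13·3 = 39 ≡ 1, so λ ≡ 3.
  x = λ² - 16 - 10 = 9 - 26 ≡ 2; y = λ·(16 - 2) - 8 ≡ 15. → (2, 15)
3Q = (2, 15).
Finally 2P + 3Q:
(5, 12) + (2, 15). λ = (15 - 12)/(2 - 5) ≡ 3/16 mod 19. 16⁻¹ ≡ 6 (mod 19), so λ ≡ 18.
  x = λ² - 5 - 2 = 324 - 7 ≡ 13; y = λ·(5 - 13) - 12 ≡ 15. → (13, 15)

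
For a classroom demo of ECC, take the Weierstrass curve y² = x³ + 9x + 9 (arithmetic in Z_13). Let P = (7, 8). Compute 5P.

Double-and-add on 5 = (101)₂. Start with P = (7, 8) for the leading 1-bit.
double: tangent at (7, 8): λ = (3·7² + 9)/(2·8) ≡ 0/3. 3⁻¹ ≡ 9 (mod 13), so λ ≡ 0·9 ≡ 0.
  x = λ² - 7 - 7 = 0 - 14 ≡ 12; y = λ·(7 - 12) - 8 ≡ 5. → (12, 5)
double: tangent at (12, 5): λ = (3·12² + 9)/(2·5) ≡ 12/10. 10⁻¹ ≡ 4 (mod 13), so λ ≡ 12·4 ≡ 9.
  x = λ² - 12 - 12 = 81 - 24 ≡ 5; y = λ·(12 - 5) - 5 ≡ 6. → (5, 6)
add P: (5, 6) + (7, 8). λ = (8 - 6)/(7 - 5) ≡ 2/2 mod 13. 2⁻¹ ≡ 7 (mod 13) since 2·7 = 14 ≡ 1, so λ ≡ 1.
  x = λ² - 5 - 7 = 1 - 12 ≡ 2; y = λ·(5 - 2) - 6 ≡ 10. → (2, 10)

(2, 10)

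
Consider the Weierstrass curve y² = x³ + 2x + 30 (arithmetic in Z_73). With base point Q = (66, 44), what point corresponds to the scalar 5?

Repeated addition: build up to 5Q.
2Q: tangent at (66, 44): λ = (3·66² + 2)/(2·44) ≡ 3/15. 15⁻¹ ≡ 39 (mod 73) since 15·39 = 585 ≡ 1, so λ ≡ 3·39 ≡ 44.
  x = λ² - 66 - 66 = 1936 - 132 ≡ 52; y = λ·(66 - 52) - 44 ≡ 61. → (52, 61)
3Q: (52, 61) + (66, 44). λ = (44 - 61)/(66 - 52) ≡ 56/14 mod 73. 14⁻¹ ≡ 47 (mod 73), so λ ≡ 4.
  x = λ² - 52 - 66 = 16 - 118 ≡ 44; y = λ·(52 - 44) - 61 ≡ 44. → (44, 44)
4Q: (44, 44) + (66, 44). λ = (44 - 44)/(66 - 44) ≡ 0/22 mod 73. 22⁻¹ ≡ 10 (mod 73), so λ ≡ 0.
  x = λ² - 44 - 66 = 0 - 110 ≡ 36; y = λ·(44 - 36) - 44 ≡ 29. → (36, 29)
5Q: (36, 29) + (66, 44). λ = (44 - 29)/(66 - 36) ≡ 15/30 mod 73. 30⁻¹ ≡ 56 (mod 73), so λ ≡ 37.
  x = λ² - 36 - 66 = 1369 - 102 ≡ 26; y = λ·(36 - 26) - 29 ≡ 49. → (26, 49)

(26, 49)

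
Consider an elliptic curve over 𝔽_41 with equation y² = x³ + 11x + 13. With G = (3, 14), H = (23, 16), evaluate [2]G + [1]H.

(16, 29)

First 2G:
Repeated addition: build up to 2G.
2G: tangent at (3, 14): λ = (3·3² + 11)/(2·14) ≡ 38/28. 28⁻¹ ≡ 22 (mod 41), so λ ≡ 38·22 ≡ 16.
  x = λ² - 3 - 3 = 256 - 6 ≡ 4; y = λ·(3 - 4) - 14 ≡ 11. → (4, 11)
2G = (4, 11).
Finally 2G + H:
(4, 11) + (23, 16). λ = (16 - 11)/(23 - 4) ≡ 5/19 mod 41. 19⁻¹ ≡ 13 (mod 41), so λ ≡ 24.
  x = λ² - 4 - 23 = 576 - 27 ≡ 16; y = λ·(4 - 16) - 11 ≡ 29. → (16, 29)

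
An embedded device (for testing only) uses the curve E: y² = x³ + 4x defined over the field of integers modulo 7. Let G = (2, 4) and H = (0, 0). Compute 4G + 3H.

First 4G:
Repeated addition: build up to 4G.
2G: tangent at (2, 4): λ = (3·2² + 4)/(2·4) ≡ 2/1. 1⁻¹ ≡ 1 (mod 7) since 1·1 = 1 ≡ 1, so λ ≡ 2·1 ≡ 2.
  x = λ² - 2 - 2 = 4 - 4 ≡ 0; y = λ·(2 - 0) - 4 ≡ 0. → (0, 0)
3G: (0, 0) + (2, 4). λ = (4 - 0)/(2 - 0) ≡ 4/2 mod 7. 2⁻¹ ≡ 4 (mod 7) since 2·4 = 8 ≡ 1, so λ ≡ 2.
  x = λ² - 0 - 2 = 4 - 2 ≡ 2; y = λ·(0 - 2) - 0 ≡ 3. → (2, 3)
4G: (2, 3) + (2, 4): same x and y₁ ≡ -y₂, so the sum is O.
4G = O.
Next 3H:
Repeated addition: build up to 3H.
2H: (0, 0) + (0, 0): same x and y₁ ≡ -y₂, so the sum is O.
3H: O + (0, 0) = (0, 0) (identity).
3H = (0, 0).
Finally 4G + 3H:
O + (0, 0) = (0, 0) (identity).

(0, 0)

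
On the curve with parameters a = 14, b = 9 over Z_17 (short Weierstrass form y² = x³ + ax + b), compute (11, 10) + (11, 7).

O

The two points share x = 11 and their y-coordinates satisfy 10 + 7 ≡ 0 (mod 17), so they are inverses. Their sum is 𝒪.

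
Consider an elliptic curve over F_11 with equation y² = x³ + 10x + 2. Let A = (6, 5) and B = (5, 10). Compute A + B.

(6, 5) + (5, 10). λ = (10 - 5)/(5 - 6) ≡ 5/10 mod 11. 10⁻¹ ≡ 10 (mod 11), so λ ≡ 6.
  x = λ² - 6 - 5 = 36 - 11 ≡ 3; y = λ·(6 - 3) - 5 ≡ 2. → (3, 2)

(3, 2)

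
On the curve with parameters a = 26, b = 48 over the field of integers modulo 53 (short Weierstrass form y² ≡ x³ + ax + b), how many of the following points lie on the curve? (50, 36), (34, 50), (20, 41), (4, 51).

2

(50, 36): 36² ≡ 24, rhs ≡ 49 → off.
(34, 50): 50² ≡ 9, rhs ≡ 9 → on.
(20, 41): 41² ≡ 38, rhs ≡ 35 → off.
(4, 51): 51² ≡ 4, rhs ≡ 4 → on.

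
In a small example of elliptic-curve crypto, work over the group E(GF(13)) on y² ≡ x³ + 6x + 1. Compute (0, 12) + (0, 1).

The two points share x = 0 and their y-coordinates satisfy 12 + 1 ≡ 0 (mod 13), so they are inverses. Their sum is ∞.

O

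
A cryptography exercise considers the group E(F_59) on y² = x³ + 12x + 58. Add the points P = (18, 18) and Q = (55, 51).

(3, 48)

(18, 18) + (55, 51). λ = (51 - 18)/(55 - 18) ≡ 33/37 mod 59. 37⁻¹ ≡ 8 (mod 59) since 37·8 = 296 ≡ 1, so λ ≡ 28.
  x = λ² - 18 - 55 = 784 - 73 ≡ 3; y = λ·(18 - 3) - 18 ≡ 48. → (3, 48)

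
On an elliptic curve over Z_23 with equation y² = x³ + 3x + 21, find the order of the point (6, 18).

2P: tangent at (6, 18): λ = (3·6² + 3)/(2·18) ≡ 19/13. 13⁻¹ ≡ 16 (mod 23), so λ ≡ 19·16 ≡ 5.
  x = λ² - 6 - 6 = 25 - 12 ≡ 13; y = λ·(6 - 13) - 18 ≡ 16. → (13, 16)
3P: (13, 16) + (6, 18). λ = (18 - 16)/(6 - 13) ≡ 2/16 mod 23. 16⁻¹ ≡ 13 (mod 23), so λ ≡ 3.
  x = λ² - 13 - 6 = 9 - 19 ≡ 13; y = λ·(13 - 13) - 16 ≡ 7. → (13, 7)
4P: (13, 7) + (6, 18). λ = (18 - 7)/(6 - 13) ≡ 11/16 mod 23. 16⁻¹ ≡ 13 (mod 23), so λ ≡ 5.
  x = λ² - 13 - 6 = 25 - 19 ≡ 6; y = λ·(13 - 6) - 7 ≡ 5. → (6, 5)
5P: (6, 5) + (6, 18): same x and y₁ ≡ -y₂, so the sum is ∞.
5P = ∞, so the order is 5.

5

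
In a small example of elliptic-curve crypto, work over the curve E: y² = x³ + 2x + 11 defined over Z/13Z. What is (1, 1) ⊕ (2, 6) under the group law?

(1, 1) + (2, 6). λ = (6 - 1)/(2 - 1) ≡ 5/1 mod 13. 1⁻¹ ≡ 1 (mod 13), so λ ≡ 5.
  x = λ² - 1 - 2 = 25 - 3 ≡ 9; y = λ·(1 - 9) - 1 ≡ 11. → (9, 11)

(9, 11)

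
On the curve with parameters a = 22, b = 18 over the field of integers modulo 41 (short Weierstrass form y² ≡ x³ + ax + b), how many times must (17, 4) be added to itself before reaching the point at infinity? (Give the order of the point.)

9

2P: tangent at (17, 4): λ = (3·17² + 22)/(2·4) ≡ 28/8. 8⁻¹ ≡ 36 (mod 41), so λ ≡ 28·36 ≡ 24.
  x = λ² - 17 - 17 = 576 - 34 ≡ 9; y = λ·(17 - 9) - 4 ≡ 24. → (9, 24)
3P: (9, 24) + (17, 4). λ = (4 - 24)/(17 - 9) ≡ 21/8 mod 41. 8⁻¹ ≡ 36 (mod 41), so λ ≡ 18.
  x = λ² - 9 - 17 = 324 - 26 ≡ 11; y = λ·(9 - 11) - 24 ≡ 22. → (11, 22)
4P: (11, 22) + (17, 4). λ = (4 - 22)/(17 - 11) ≡ 23/6 mod 41. 6⁻¹ ≡ 7 (mod 41), so λ ≡ 38.
  x = λ² - 11 - 17 = 1444 - 28 ≡ 22; y = λ·(11 - 22) - 22 ≡ 11. → (22, 11)
5P: (22, 11) + (17, 4). λ = (4 - 11)/(17 - 22) ≡ 34/36 mod 41. 36⁻¹ ≡ 8 (mod 41), so λ ≡ 26.
  x = λ² - 22 - 17 = 676 - 39 ≡ 22; y = λ·(22 - 22) - 11 ≡ 30. → (22, 30)
6P: (22, 30) + (17, 4). λ = (4 - 30)/(17 - 22) ≡ 15/36 mod 41. 36⁻¹ ≡ 8 (mod 41), so λ ≡ 38.
  x = λ² - 22 - 17 = 1444 - 39 ≡ 11; y = λ·(22 - 11) - 30 ≡ 19. → (11, 19)
7P: (11, 19) + (17, 4). λ = (4 - 19)/(17 - 11) ≡ 26/6 mod 41. 6⁻¹ ≡ 7 (mod 41) since 6·7 = 42 ≡ 1, so λ ≡ 18.
  x = λ² - 11 - 17 = 324 - 28 ≡ 9; y = λ·(11 - 9) - 19 ≡ 17. → (9, 17)
8P: (9, 17) + (17, 4). λ = (4 - 17)/(17 - 9) ≡ 28/8 mod 41. 8⁻¹ ≡ 36 (mod 41), so λ ≡ 24.
  x = λ² - 9 - 17 = 576 - 26 ≡ 17; y = λ·(9 - 17) - 17 ≡ 37. → (17, 37)
9P: (17, 37) + (17, 4): same x and y₁ ≡ -y₂, so the sum is the point at infinity.
9P = the point at infinity, so the order is 9.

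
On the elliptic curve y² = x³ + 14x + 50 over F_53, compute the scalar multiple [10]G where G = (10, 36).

Double-and-add on 10 = (1010)₂. Start with G = (10, 36) for the leading 1-bit.
double: tangent at (10, 36): λ = (3·10² + 14)/(2·36) ≡ 49/19. 19⁻¹ ≡ 14 (mod 53), so λ ≡ 49·14 ≡ 50.
  x = λ² - 10 - 10 = 2500 - 20 ≡ 42; y = λ·(10 - 42) - 36 ≡ 7. → (42, 7)
double: tangent at (42, 7): λ = (3·42² + 14)/(2·7) ≡ 6/14. 14⁻¹ ≡ 19 (mod 53) since 14·19 = 266 ≡ 1, so λ ≡ 6·19 ≡ 8.
  x = λ² - 42 - 42 = 64 - 84 ≡ 33; y = λ·(42 - 33) - 7 ≡ 12. → (33, 12)
add G: (33, 12) + (10, 36). λ = (36 - 12)/(10 - 33) ≡ 24/30 mod 53. 30⁻¹ ≡ 23 (mod 53) since 30·23 = 690 ≡ 1, so λ ≡ 22.
  x = λ² - 33 - 10 = 484 - 43 ≡ 17; y = λ·(33 - 17) - 12 ≡ 22. → (17, 22)
double: tangent at (17, 22): λ = (3·17² + 14)/(2·22) ≡ 33/44. 44⁻¹ ≡ 47 (mod 53), so λ ≡ 33·47 ≡ 14.
  x = λ² - 17 - 17 = 196 - 34 ≡ 3; y = λ·(17 - 3) - 22 ≡ 15. → (3, 15)

(3, 15)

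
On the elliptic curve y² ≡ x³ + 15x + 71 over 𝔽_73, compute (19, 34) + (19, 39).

The two points share x = 19 and their y-coordinates satisfy 34 + 39 ≡ 0 (mod 73), so they are inverses. Their sum is ∞.

O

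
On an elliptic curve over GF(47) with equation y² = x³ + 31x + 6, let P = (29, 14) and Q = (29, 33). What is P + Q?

The two points share x = 29 and their y-coordinates satisfy 14 + 33 ≡ 0 (mod 47), so they are inverses. Their sum is the point at infinity.

O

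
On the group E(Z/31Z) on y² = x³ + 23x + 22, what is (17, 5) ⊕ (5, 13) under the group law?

(17, 5) + (5, 13). λ = (13 - 5)/(5 - 17) ≡ 8/19 mod 31. 19⁻¹ ≡ 18 (mod 31), so λ ≡ 20.
  x = λ² - 17 - 5 = 400 - 22 ≡ 6; y = λ·(17 - 6) - 5 ≡ 29. → (6, 29)

(6, 29)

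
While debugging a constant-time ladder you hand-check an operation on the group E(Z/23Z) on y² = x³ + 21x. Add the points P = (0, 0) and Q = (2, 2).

(0, 0) + (2, 2). λ = (2 - 0)/(2 - 0) ≡ 2/2 mod 23. 2⁻¹ ≡ 12 (mod 23) since 2·12 = 24 ≡ 1, so λ ≡ 1.
  x = λ² - 0 - 2 = 1 - 2 ≡ 22; y = λ·(0 - 22) - 0 ≡ 1. → (22, 1)

(22, 1)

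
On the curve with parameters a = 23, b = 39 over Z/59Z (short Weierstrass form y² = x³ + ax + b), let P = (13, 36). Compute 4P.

(44, 53)

Double-and-add on 4 = (100)₂. Start with P = (13, 36) for the leading 1-bit.
double: tangent at (13, 36): λ = (3·13² + 23)/(2·36) ≡ 58/13. 13⁻¹ ≡ 50 (mod 59) since 13·50 = 650 ≡ 1, so λ ≡ 58·50 ≡ 9.
  x = λ² - 13 - 13 = 81 - 26 ≡ 55; y = λ·(13 - 55) - 36 ≡ 58. → (55, 58)
double: tangent at (55, 58): λ = (3·55² + 23)/(2·58) ≡ 12/57. 57⁻¹ ≡ 29 (mod 59), so λ ≡ 12·29 ≡ 53.
  x = λ² - 55 - 55 = 2809 - 110 ≡ 44; y = λ·(55 - 44) - 58 ≡ 53. → (44, 53)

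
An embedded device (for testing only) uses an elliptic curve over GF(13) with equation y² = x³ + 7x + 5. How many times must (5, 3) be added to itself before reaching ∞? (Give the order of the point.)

2P: tangent at (5, 3): λ = (3·5² + 7)/(2·3) ≡ 4/6. 6⁻¹ ≡ 11 (mod 13) since 6·11 = 66 ≡ 1, so λ ≡ 4·11 ≡ 5.
  x = λ² - 5 - 5 = 25 - 10 ≡ 2; y = λ·(5 - 2) - 3 ≡ 12. → (2, 12)
3P: (2, 12) + (5, 3). λ = (3 - 12)/(5 - 2) ≡ 4/3 mod 13. 3⁻¹ ≡ 9 (mod 13), so λ ≡ 10.
  x = λ² - 2 - 5 = 100 - 7 ≡ 2; y = λ·(2 - 2) - 12 ≡ 1. → (2, 1)
4P: (2, 1) + (5, 3). λ = (3 - 1)/(5 - 2) ≡ 2/3 mod 13. 3⁻¹ ≡ 9 (mod 13) since 3·9 = 27 ≡ 1, so λ ≡ 5.
  x = λ² - 2 - 5 = 25 - 7 ≡ 5; y = λ·(2 - 5) - 1 ≡ 10. → (5, 10)
5P: (5, 10) + (5, 3): same x and y₁ ≡ -y₂, so the sum is ∞.
5P = ∞, so the order is 5.

5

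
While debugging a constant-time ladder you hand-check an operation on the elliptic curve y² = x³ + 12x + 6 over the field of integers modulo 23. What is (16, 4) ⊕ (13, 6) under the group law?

(16, 4) + (13, 6). λ = (6 - 4)/(13 - 16) ≡ 2/20 mod 23. 20⁻¹ ≡ 15 (mod 23) since 20·15 = 300 ≡ 1, so λ ≡ 7.
  x = λ² - 16 - 13 = 49 - 29 ≡ 20; y = λ·(16 - 20) - 4 ≡ 14. → (20, 14)

(20, 14)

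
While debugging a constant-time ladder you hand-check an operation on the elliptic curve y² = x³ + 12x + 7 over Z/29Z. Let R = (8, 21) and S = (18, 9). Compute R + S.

(8, 21) + (18, 9). λ = (9 - 21)/(18 - 8) ≡ 17/10 mod 29. 10⁻¹ ≡ 3 (mod 29) since 10·3 = 30 ≡ 1, so λ ≡ 22.
  x = λ² - 8 - 18 = 484 - 26 ≡ 23; y = λ·(8 - 23) - 21 ≡ 26. → (23, 26)

(23, 26)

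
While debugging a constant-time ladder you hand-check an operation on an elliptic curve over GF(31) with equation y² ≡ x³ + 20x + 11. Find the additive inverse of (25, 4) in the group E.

-(25, 4) = (25, -4 mod 31) = (25, 27).

(25, 27)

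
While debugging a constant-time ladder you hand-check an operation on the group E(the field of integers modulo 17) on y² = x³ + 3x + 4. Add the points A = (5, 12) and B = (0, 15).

(5, 12) + (0, 15). λ = (15 - 12)/(0 - 5) ≡ 3/12 mod 17. 12⁻¹ ≡ 10 (mod 17) since 12·10 = 120 ≡ 1, so λ ≡ 13.
  x = λ² - 5 - 0 = 169 - 5 ≡ 11; y = λ·(5 - 11) - 12 ≡ 12. → (11, 12)

(11, 12)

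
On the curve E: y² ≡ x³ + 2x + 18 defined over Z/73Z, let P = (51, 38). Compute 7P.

(0, 50)

Double-and-add on 7 = (111)₂. Start with P = (51, 38) for the leading 1-bit.
double: tangent at (51, 38): λ = (3·51² + 2)/(2·38) ≡ 67/3. 3⁻¹ ≡ 49 (mod 73), so λ ≡ 67·49 ≡ 71.
  x = λ² - 51 - 51 = 5041 - 102 ≡ 48; y = λ·(51 - 48) - 38 ≡ 29. → (48, 29)
add P: (48, 29) + (51, 38). λ = (38 - 29)/(51 - 48) ≡ 9/3 mod 73. 3⁻¹ ≡ 49 (mod 73), so λ ≡ 3.
  x = λ² - 48 - 51 = 9 - 99 ≡ 56; y = λ·(48 - 56) - 29 ≡ 20. → (56, 20)
double: tangent at (56, 20): λ = (3·56² + 2)/(2·20) ≡ 66/40. 40⁻¹ ≡ 42 (mod 73) since 40·42 = 1680 ≡ 1, so λ ≡ 66·42 ≡ 71.
  x = λ² - 56 - 56 = 5041 - 112 ≡ 38; y = λ·(56 - 38) - 20 ≡ 17. → (38, 17)
add P: (38, 17) + (51, 38). λ = (38 - 17)/(51 - 38) ≡ 21/13 mod 73. 13⁻¹ ≡ 45 (mod 73) since 13·45 = 585 ≡ 1, so λ ≡ 69.
  x = λ² - 38 - 51 = 4761 - 89 ≡ 0; y = λ·(38 - 0) - 17 ≡ 50. → (0, 50)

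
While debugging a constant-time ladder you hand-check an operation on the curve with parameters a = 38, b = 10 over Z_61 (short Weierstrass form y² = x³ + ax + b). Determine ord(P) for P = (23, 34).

2P: tangent at (23, 34): λ = (3·23² + 38)/(2·34) ≡ 39/7. 7⁻¹ ≡ 35 (mod 61), so λ ≡ 39·35 ≡ 23.
  x = λ² - 23 - 23 = 529 - 46 ≡ 56; y = λ·(23 - 56) - 34 ≡ 0. → (56, 0)
3P: (56, 0) + (23, 34). λ = (34 - 0)/(23 - 56) ≡ 34/28 mod 61. 28⁻¹ ≡ 24 (mod 61) since 28·24 = 672 ≡ 1, so λ ≡ 23.
  x = λ² - 56 - 23 = 529 - 79 ≡ 23; y = λ·(56 - 23) - 0 ≡ 27. → (23, 27)
4P: (23, 27) + (23, 34): same x and y₁ ≡ -y₂, so the sum is the point at infinity.
4P = the point at infinity, so the order is 4.

4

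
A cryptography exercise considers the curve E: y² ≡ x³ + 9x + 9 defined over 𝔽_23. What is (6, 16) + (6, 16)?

(19, 22)

tangent at (6, 16): λ = (3·6² + 9)/(2·16) ≡ 2/9. 9⁻¹ ≡ 18 (mod 23) since 9·18 = 162 ≡ 1, so λ ≡ 2·18 ≡ 13.
  x = λ² - 6 - 6 = 169 - 12 ≡ 19; y = λ·(6 - 19) - 16 ≡ 22. → (19, 22)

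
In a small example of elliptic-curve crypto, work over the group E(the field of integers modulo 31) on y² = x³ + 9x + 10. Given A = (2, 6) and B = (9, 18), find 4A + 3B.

First 4A:
Repeated addition: build up to 4A.
2A: tangent at (2, 6): λ = (3·2² + 9)/(2·6) ≡ 21/12. 12⁻¹ ≡ 13 (mod 31), so λ ≡ 21·13 ≡ 25.
  x = λ² - 2 - 2 = 625 - 4 ≡ 1; y = λ·(2 - 1) - 6 ≡ 19. → (1, 19)
3A: (1, 19) + (2, 6). λ = (6 - 19)/(2 - 1) ≡ 18/1 mod 31. 1⁻¹ ≡ 1 (mod 31) since 1·1 = 1 ≡ 1, so λ ≡ 18.
  x = λ² - 1 - 2 = 324 - 3 ≡ 11; y = λ·(1 - 11) - 19 ≡ 18. → (11, 18)
4A: (11, 18) + (2, 6). λ = (6 - 18)/(2 - 11) ≡ 19/22 mod 31. 22⁻¹ ≡ 24 (mod 31), so λ ≡ 22.
  x = λ² - 11 - 2 = 484 - 13 ≡ 6; y = λ·(11 - 6) - 18 ≡ 30. → (6, 30)
4A = (6, 30).
Next 3B:
Repeated addition: build up to 3B.
2B: tangent at (9, 18): λ = (3·9² + 9)/(2·18) ≡ 4/5. 5⁻¹ ≡ 25 (mod 31) since 5·25 = 125 ≡ 1, so λ ≡ 4·25 ≡ 7.
  x = λ² - 9 - 9 = 49 - 18 ≡ 0; y = λ·(9 - 0) - 18 ≡ 14. → (0, 14)
3B: (0, 14) + (9, 18). λ = (18 - 14)/(9 - 0) ≡ 4/9 mod 31. 9⁻¹ ≡ 7 (mod 31), so λ ≡ 28.
  x = λ² - 0 - 9 = 784 - 9 ≡ 0; y = λ·(0 - 0) - 14 ≡ 17. → (0, 17)
3B = (0, 17).
Finally 4A + 3B:
(6, 30) + (0, 17). λ = (17 - 30)/(0 - 6) ≡ 18/25 mod 31. 25⁻¹ ≡ 5 (mod 31) since 25·5 = 125 ≡ 1, so λ ≡ 28.
  x = λ² - 6 - 0 = 784 - 6 ≡ 3; y = λ·(6 - 3) - 30 ≡ 23. → (3, 23)

(3, 23)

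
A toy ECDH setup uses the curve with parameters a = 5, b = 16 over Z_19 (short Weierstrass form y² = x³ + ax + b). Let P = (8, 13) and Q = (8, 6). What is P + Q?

The two points share x = 8 and their y-coordinates satisfy 13 + 6 ≡ 0 (mod 19), so they are inverses. Their sum is O.

O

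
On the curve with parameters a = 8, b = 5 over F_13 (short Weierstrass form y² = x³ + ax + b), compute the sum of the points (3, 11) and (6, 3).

(3, 11) + (6, 3). λ = (3 - 11)/(6 - 3) ≡ 5/3 mod 13. 3⁻¹ ≡ 9 (mod 13), so λ ≡ 6.
  x = λ² - 3 - 6 = 36 - 9 ≡ 1; y = λ·(3 - 1) - 11 ≡ 1. → (1, 1)

(1, 1)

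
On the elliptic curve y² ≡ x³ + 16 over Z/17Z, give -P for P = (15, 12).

-(15, 12) = (15, -12 mod 17) = (15, 5).

(15, 5)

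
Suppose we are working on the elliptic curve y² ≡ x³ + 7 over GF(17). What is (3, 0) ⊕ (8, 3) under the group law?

(3, 0) + (8, 3). λ = (3 - 0)/(8 - 3) ≡ 3/5 mod 17. 5⁻¹ ≡ 7 (mod 17) since 5·7 = 35 ≡ 1, so λ ≡ 4.
  x = λ² - 3 - 8 = 16 - 11 ≡ 5; y = λ·(3 - 5) - 0 ≡ 9. → (5, 9)

(5, 9)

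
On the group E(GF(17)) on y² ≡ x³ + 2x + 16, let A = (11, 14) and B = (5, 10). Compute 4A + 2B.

First 4A:
Repeated addition: build up to 4A.
2A: tangent at (11, 14): λ = (3·11² + 2)/(2·14) ≡ 8/11. 11⁻¹ ≡ 14 (mod 17), so λ ≡ 8·14 ≡ 10.
  x = λ² - 11 - 11 = 100 - 22 ≡ 10; y = λ·(11 - 10) - 14 ≡ 13. → (10, 13)
3A: (10, 13) + (11, 14). λ = (14 - 13)/(11 - 10) ≡ 1/1 mod 17. 1⁻¹ ≡ 1 (mod 17) since 1·1 = 1 ≡ 1, so λ ≡ 1.
  x = λ² - 10 - 11 = 1 - 21 ≡ 14; y = λ·(10 - 14) - 13 ≡ 0. → (14, 0)
4A: (14, 0) + (11, 14). λ = (14 - 0)/(11 - 14) ≡ 14/14 mod 17. 14⁻¹ ≡ 11 (mod 17), so λ ≡ 1.
  x = λ² - 14 - 11 = 1 - 25 ≡ 10; y = λ·(14 - 10) - 0 ≡ 4. → (10, 4)
4A = (10, 4).
Next 2B:
Repeated addition: build up to 2B.
2B: tangent at (5, 10): λ = (3·5² + 2)/(2·10) ≡ 9/3. 3⁻¹ ≡ 6 (mod 17), so λ ≡ 9·6 ≡ 3.
  x = λ² - 5 - 5 = 9 - 10 ≡ 16; y = λ·(5 - 16) - 10 ≡ 8. → (16, 8)
2B = (16, 8).
Finally 4A + 2B:
(10, 4) + (16, 8). λ = (8 - 4)/(16 - 10) ≡ 4/6 mod 17. 6⁻¹ ≡ 3 (mod 17), so λ ≡ 12.
  x = λ² - 10 - 16 = 144 - 26 ≡ 16; y = λ·(10 - 16) - 4 ≡ 9. → (16, 9)

(16, 9)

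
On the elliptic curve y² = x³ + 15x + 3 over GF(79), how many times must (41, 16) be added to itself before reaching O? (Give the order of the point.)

2P: tangent at (41, 16): λ = (3·41² + 15)/(2·16) ≡ 2/32. 32⁻¹ ≡ 42 (mod 79), so λ ≡ 2·42 ≡ 5.
  x = λ² - 41 - 41 = 25 - 82 ≡ 22; y = λ·(41 - 22) - 16 ≡ 0. → (22, 0)
3P: (22, 0) + (41, 16). λ = (16 - 0)/(41 - 22) ≡ 16/19 mod 79. 19⁻¹ ≡ 25 (mod 79), so λ ≡ 5.
  x = λ² - 22 - 41 = 25 - 63 ≡ 41; y = λ·(22 - 41) - 0 ≡ 63. → (41, 63)
4P: (41, 63) + (41, 16): same x and y₁ ≡ -y₂, so the sum is O.
4P = O, so the order is 4.

4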